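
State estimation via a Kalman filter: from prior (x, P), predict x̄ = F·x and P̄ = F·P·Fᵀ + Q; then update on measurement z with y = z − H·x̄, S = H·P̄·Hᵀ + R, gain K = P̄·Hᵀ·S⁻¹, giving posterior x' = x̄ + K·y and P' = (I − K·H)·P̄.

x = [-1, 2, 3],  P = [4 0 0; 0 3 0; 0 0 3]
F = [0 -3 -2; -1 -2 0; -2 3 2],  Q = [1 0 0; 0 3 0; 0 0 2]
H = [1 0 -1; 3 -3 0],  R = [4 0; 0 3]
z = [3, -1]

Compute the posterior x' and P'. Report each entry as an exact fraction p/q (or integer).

x̄ = F·x = [-12, -3, 14]
P̄ = F·P·Fᵀ + Q = [40 18 -39; 18 19 -10; -39 -10 57]
y = z − H·x̄ = [29, 26]
S = H·P̄·Hᵀ + R = [179 153; 153 210]
K = P̄·Hᵀ·S⁻¹ = [2164/4727 -91/4727; 2113/4727 -1607/4727; -2283/4727 -295/4727]
x' = x̄ + K·y = [3666/4727, 5314/4727, -7699/4727]
P' = (I − K·H)·P̄ = [24130/4727 24221/4727 15474/4727; 24221/4727 25828/4727 15769/4727; 15474/4727 15769/4727 24606/4727]

x' = [3666/4727, 5314/4727, -7699/4727]
P' = [24130/4727 24221/4727 15474/4727; 24221/4727 25828/4727 15769/4727; 15474/4727 15769/4727 24606/4727]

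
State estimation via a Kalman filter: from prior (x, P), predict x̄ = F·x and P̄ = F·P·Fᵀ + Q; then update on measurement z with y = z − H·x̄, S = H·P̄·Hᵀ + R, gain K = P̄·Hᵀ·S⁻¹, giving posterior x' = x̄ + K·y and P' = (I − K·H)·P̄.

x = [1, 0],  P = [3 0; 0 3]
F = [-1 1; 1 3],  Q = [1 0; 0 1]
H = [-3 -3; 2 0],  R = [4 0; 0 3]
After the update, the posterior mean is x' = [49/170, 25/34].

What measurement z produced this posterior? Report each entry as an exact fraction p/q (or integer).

x̄ = F·x = [-1, 1]
P̄ = F·P·Fᵀ + Q = [7 6; 6 31]
S = H·P̄·Hᵀ + R = [454 -78; -78 31]
K = P̄·Hᵀ·S⁻¹ = [-117/7990 1657/3995; -501/1598 -321/799]
x' − x̄ = [219/170, -9/34] = K·y
y = (KᵀK)⁻¹·Kᵀ·(x' − x̄) = [-3, 3]
z = y + H·x̄ = [-3, 3] + [0, -2] = [-3, 1]

z = [-3, 1]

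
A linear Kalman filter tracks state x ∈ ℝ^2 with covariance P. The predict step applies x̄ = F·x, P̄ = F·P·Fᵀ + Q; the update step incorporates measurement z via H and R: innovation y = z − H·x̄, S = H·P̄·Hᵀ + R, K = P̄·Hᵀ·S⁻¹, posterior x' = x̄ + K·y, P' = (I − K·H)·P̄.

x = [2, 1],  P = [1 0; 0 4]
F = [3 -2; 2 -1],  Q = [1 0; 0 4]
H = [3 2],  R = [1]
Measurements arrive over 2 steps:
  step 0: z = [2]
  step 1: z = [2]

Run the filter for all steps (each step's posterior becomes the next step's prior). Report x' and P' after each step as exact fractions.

step 0: x̄ = F·x = [4, 3]
step 0: P̄ = F·P·Fᵀ + Q = [26 14; 14 12]
step 0: y = z − H·x̄ = [-16]
step 0: S = H·P̄·Hᵀ + R = [451]
step 0: K = P̄·Hᵀ·S⁻¹ = [106/451; 6/41]
step 0: x' = x̄ + K·y = [108/451, 27/41]
step 0: P' = (I − K·H)·P̄ = [490/451 -62/41; -62/41 96/41]
step 1: x̄ = F·x = [-270/451, -81/451]
step 1: P̄ = F·P·Fᵀ + Q = [17269/451 9826/451; 9826/451 7548/451]
step 1: y = z − H·x̄ = [1874/451]
step 1: S = H·P̄·Hᵀ + R = [303976/451]
step 1: K = P̄·Hᵀ·S⁻¹ = [71459/303976; 22287/151988]
step 1: x' = x̄ + K·y = [57473/151988, 32655/75994]
step 1: P' = (I − K·H)·P̄ = [317013/303976 -219895/151988; -219895/151988 170493/75994]

step 0: x' = [108/451, 27/41], P' = [490/451 -62/41; -62/41 96/41]
step 1: x' = [57473/151988, 32655/75994], P' = [317013/303976 -219895/151988; -219895/151988 170493/75994]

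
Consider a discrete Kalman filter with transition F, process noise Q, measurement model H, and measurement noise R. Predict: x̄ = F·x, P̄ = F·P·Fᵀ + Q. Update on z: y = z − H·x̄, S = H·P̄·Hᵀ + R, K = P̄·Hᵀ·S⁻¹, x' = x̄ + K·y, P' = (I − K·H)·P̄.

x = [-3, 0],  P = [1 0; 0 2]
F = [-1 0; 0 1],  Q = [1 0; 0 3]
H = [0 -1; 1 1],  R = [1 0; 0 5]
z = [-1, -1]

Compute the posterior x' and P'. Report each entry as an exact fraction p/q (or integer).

x̄ = F·x = [3, 0]
P̄ = F·P·Fᵀ + Q = [2 0; 0 5]
y = z − H·x̄ = [-1, -4]
S = H·P̄·Hᵀ + R = [6 -5; -5 12]
K = P̄·Hᵀ·S⁻¹ = [10/47 12/47; -35/47 5/47]
x' = x̄ + K·y = [83/47, 15/47]
P' = (I − K·H)·P̄ = [70/47 -10/47; -10/47 35/47]

x' = [83/47, 15/47]
P' = [70/47 -10/47; -10/47 35/47]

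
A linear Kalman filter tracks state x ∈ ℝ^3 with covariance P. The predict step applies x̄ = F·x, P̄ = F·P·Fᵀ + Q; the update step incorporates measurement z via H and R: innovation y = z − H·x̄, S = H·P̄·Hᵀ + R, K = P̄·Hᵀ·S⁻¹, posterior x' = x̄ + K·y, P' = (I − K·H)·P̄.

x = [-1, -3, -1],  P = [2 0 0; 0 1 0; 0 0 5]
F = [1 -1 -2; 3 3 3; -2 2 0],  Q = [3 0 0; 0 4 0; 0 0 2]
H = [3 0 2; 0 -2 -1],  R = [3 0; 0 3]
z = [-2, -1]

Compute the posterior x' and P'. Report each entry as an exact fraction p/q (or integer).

x' = [196/253, 48065/34661, -81506/34661]
P' = [1502/253 1059/253 -2154/253; 1059/253 134103/34661 -220512/34661; -2154/253 -220512/34661 447630/34661]

x̄ = F·x = [4, -15, -4]
P̄ = F·P·Fᵀ + Q = [26 -27 -6; -27 76 -6; -6 -6 14]
y = z − H·x̄ = [-6, -35]
S = H·P̄·Hᵀ + R = [221 176; 176 297]
K = P̄·Hᵀ·S⁻¹ = [6/23 12/253; -175/3151 -15898/34661; 302/3151 -2202/34661]
x' = x̄ + K·y = [196/253, 48065/34661, -81506/34661]
P' = (I − K·H)·P̄ = [1502/253 1059/253 -2154/253; 1059/253 134103/34661 -220512/34661; -2154/253 -220512/34661 447630/34661]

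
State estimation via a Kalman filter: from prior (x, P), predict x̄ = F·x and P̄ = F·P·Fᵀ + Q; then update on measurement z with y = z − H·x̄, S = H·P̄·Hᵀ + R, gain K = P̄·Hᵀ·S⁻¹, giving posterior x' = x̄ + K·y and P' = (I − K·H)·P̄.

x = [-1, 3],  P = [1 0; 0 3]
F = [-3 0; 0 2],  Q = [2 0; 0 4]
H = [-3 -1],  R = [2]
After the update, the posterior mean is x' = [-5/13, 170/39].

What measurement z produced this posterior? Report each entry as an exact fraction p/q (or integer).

x̄ = F·x = [3, 6]
P̄ = F·P·Fᵀ + Q = [11 0; 0 16]
S = H·P̄·Hᵀ + R = [117]
K = P̄·Hᵀ·S⁻¹ = [-11/39; -16/117]
x' − x̄ = [-44/13, -64/39] = K·y
y = (KᵀK)⁻¹·Kᵀ·(x' − x̄) = [12]
z = y + H·x̄ = [12] + [-15] = [-3]

z = [-3]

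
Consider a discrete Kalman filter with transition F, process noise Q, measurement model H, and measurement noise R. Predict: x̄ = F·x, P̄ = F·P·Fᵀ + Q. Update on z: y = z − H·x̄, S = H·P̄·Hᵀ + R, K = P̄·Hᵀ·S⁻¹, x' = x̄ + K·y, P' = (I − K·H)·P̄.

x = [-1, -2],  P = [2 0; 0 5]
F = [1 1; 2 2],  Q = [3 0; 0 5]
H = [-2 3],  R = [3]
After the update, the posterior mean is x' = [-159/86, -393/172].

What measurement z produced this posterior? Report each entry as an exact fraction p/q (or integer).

z = [-3]

x̄ = F·x = [-3, -6]
P̄ = F·P·Fᵀ + Q = [10 14; 14 33]
S = H·P̄·Hᵀ + R = [172]
K = P̄·Hᵀ·S⁻¹ = [11/86; 71/172]
x' − x̄ = [99/86, 639/172] = K·y
y = (KᵀK)⁻¹·Kᵀ·(x' − x̄) = [9]
z = y + H·x̄ = [9] + [-12] = [-3]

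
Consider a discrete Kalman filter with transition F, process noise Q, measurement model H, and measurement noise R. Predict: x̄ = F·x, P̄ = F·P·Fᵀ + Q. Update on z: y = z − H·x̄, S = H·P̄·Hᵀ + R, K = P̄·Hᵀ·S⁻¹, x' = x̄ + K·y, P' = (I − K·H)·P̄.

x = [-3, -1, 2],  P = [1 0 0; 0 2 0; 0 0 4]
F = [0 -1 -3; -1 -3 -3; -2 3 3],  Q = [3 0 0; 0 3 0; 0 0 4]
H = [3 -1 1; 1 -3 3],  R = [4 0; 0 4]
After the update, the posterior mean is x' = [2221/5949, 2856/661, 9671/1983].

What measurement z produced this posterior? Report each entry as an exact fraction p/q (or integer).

z = [2, 2]

x̄ = F·x = [-5, 0, 9]
P̄ = F·P·Fᵀ + Q = [41 42 -42; 42 58 -52; -42 -52 62]
S = H·P̄·Hᵀ + R = [93 -45; -45 1557]
K = P̄·Hᵀ·S⁻¹ = [1423/3966 -1489/11898; 166/1983 -362/1983; -24/661 380/1983]
x' − x̄ = [31966/5949, 2856/661, -8176/1983] = K·y
y = (KᵀK)⁻¹·Kᵀ·(x' − x̄) = [8, -20]
z = y + H·x̄ = [8, -20] + [-6, 22] = [2, 2]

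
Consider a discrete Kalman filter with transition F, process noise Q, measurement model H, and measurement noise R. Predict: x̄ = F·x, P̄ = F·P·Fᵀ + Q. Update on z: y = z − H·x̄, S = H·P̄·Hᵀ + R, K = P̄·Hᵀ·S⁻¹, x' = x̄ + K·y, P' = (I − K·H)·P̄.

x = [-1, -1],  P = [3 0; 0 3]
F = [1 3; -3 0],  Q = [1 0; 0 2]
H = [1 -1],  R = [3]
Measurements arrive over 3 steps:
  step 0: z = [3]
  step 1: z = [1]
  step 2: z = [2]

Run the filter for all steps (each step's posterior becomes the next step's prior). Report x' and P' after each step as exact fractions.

step 0: x̄ = F·x = [-4, 3]
step 0: P̄ = F·P·Fᵀ + Q = [31 -9; -9 29]
step 0: y = z − H·x̄ = [10]
step 0: S = H·P̄·Hᵀ + R = [81]
step 0: K = P̄·Hᵀ·S⁻¹ = [40/81; -38/81]
step 0: x' = x̄ + K·y = [76/81, -137/81]
step 0: P' = (I − K·H)·P̄ = [911/81 791/81; 791/81 905/81]
step 1: x̄ = F·x = [-335/81, -76/27]
step 1: P̄ = F·P·Fᵀ + Q = [13883/81 -3284/27; -3284/27 929/9]
step 1: y = z − H·x̄ = [188/81]
step 1: S = H·P̄·Hᵀ + R = [42191/81]
step 1: K = P̄·Hᵀ·S⁻¹ = [23735/42191; -18213/42191]
step 1: x' = x̄ + K·y = [-119405/42191, -161032/42191]
step 1: P' = (I − K·H)·P̄ = [276388/42191 205183/42191; 205183/42191 259822/42191]
step 2: x̄ = F·x = [-602501/42191, 358215/42191]
step 2: P̄ = F·P·Fᵀ + Q = [3888075/42191 -2675811/42191; -2675811/42191 2571874/42191]
step 2: y = z − H·x̄ = [1045098/42191]
step 2: S = H·P̄·Hᵀ + R = [11938144/42191]
step 2: K = P̄·Hᵀ·S⁻¹ = [3281943/5969072; -5247685/11938144]
step 2: x' = x̄ + K·y = [-1972219/2984536, -14314935/5969072]
step 2: P' = (I − K·H)·P̄ = [19742361/2984536 29638893/5969072; 29638893/5969072 75020841/11938144]

step 0: x' = [76/81, -137/81], P' = [911/81 791/81; 791/81 905/81]
step 1: x' = [-119405/42191, -161032/42191], P' = [276388/42191 205183/42191; 205183/42191 259822/42191]
step 2: x' = [-1972219/2984536, -14314935/5969072], P' = [19742361/2984536 29638893/5969072; 29638893/5969072 75020841/11938144]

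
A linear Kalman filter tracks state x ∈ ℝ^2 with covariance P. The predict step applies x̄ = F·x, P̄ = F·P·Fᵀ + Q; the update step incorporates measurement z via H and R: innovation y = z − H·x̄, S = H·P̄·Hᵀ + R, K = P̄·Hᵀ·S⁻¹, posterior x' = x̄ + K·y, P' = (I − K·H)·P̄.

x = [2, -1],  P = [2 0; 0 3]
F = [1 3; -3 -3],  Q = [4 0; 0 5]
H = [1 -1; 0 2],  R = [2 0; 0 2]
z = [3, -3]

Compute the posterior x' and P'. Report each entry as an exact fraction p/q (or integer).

x̄ = F·x = [-1, -3]
P̄ = F·P·Fᵀ + Q = [33 -33; -33 50]
y = z − H·x̄ = [1, 3]
S = H·P̄·Hᵀ + R = [151 -166; -166 202]
K = P̄·Hᵀ·S⁻¹ = [396/491 165/491; -83/1473 661/1473]
x' = x̄ + K·y = [400/491, -2519/1473]
P' = (I − K·H)·P̄ = [957/491 165/491; 165/491 661/1473]

x' = [400/491, -2519/1473]
P' = [957/491 165/491; 165/491 661/1473]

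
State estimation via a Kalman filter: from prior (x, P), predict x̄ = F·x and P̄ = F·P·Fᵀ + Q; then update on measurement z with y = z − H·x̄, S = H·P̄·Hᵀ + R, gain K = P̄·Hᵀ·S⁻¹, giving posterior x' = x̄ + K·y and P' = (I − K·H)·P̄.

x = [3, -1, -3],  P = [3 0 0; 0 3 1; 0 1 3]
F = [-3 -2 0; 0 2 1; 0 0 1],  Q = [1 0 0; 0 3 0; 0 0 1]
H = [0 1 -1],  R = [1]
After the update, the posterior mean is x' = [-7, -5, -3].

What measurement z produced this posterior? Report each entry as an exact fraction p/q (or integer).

z = [-2]

x̄ = F·x = [-7, -5, -3]
P̄ = F·P·Fᵀ + Q = [40 -14 -2; -14 22 5; -2 5 4]
S = H·P̄·Hᵀ + R = [17]
K = P̄·Hᵀ·S⁻¹ = [-12/17; 1; 1/17]
x' − x̄ = [0, 0, 0] = K·y
y = (KᵀK)⁻¹·Kᵀ·(x' − x̄) = [0]
z = y + H·x̄ = [0] + [-2] = [-2]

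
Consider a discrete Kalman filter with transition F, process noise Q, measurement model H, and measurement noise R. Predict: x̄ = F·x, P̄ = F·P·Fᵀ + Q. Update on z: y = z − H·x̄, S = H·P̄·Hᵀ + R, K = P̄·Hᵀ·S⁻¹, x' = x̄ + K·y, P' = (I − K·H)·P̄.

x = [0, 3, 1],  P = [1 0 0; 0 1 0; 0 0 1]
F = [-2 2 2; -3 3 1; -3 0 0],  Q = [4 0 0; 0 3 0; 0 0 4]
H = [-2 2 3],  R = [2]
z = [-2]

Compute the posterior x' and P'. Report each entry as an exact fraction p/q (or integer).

x' = [492/65, 564/65, -18/13]
P' = [2924/195 2128/195 36/13; 2128/195 2441/195 -12/13; 36/13 -12/13 34/13]

x̄ = F·x = [8, 10, 0]
P̄ = F·P·Fᵀ + Q = [16 14 6; 14 22 9; 6 9 13]
y = z − H·x̄ = [-6]
S = H·P̄·Hᵀ + R = [195]
K = P̄·Hᵀ·S⁻¹ = [14/195; 43/195; 3/13]
x' = x̄ + K·y = [492/65, 564/65, -18/13]
P' = (I − K·H)·P̄ = [2924/195 2128/195 36/13; 2128/195 2441/195 -12/13; 36/13 -12/13 34/13]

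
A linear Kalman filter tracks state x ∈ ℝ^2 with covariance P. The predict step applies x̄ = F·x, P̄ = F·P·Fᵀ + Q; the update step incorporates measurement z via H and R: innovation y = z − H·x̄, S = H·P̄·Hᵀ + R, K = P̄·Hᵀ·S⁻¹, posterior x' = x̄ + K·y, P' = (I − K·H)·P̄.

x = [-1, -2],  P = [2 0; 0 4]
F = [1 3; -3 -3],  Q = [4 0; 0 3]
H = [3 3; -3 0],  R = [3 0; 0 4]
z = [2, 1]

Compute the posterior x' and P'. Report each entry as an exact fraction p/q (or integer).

x' = [-77/191, 4827/4393]
P' = [84/191 -84/191; -84/191 6729/8786]

x̄ = F·x = [-7, 9]
P̄ = F·P·Fᵀ + Q = [42 -42; -42 57]
y = z − H·x̄ = [-4, -20]
S = H·P̄·Hᵀ + R = [138 0; 0 382]
K = P̄·Hᵀ·S⁻¹ = [0 -63/191; 15/46 63/191]
x' = x̄ + K·y = [-77/191, 4827/4393]
P' = (I − K·H)·P̄ = [84/191 -84/191; -84/191 6729/8786]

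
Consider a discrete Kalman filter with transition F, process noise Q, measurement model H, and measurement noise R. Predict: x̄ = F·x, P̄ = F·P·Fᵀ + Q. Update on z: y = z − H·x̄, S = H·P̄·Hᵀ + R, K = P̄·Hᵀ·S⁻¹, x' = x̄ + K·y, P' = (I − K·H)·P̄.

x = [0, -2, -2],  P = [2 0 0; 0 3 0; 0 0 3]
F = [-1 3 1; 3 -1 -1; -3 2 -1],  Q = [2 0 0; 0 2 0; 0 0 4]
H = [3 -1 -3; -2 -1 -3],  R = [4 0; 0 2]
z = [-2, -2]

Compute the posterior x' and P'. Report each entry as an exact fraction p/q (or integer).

x̄ = F·x = [-8, 4, -2]
P̄ = F·P·Fᵀ + Q = [34 -18 21; -18 26 -21; 21 -21 37]
y = z − H·x̄ = [20, -20]
S = H·P̄·Hᵀ + R = [273 -16; -16 551]
K = P̄·Hᵀ·S⁻¹ = [29599/150167 -29937/150167; -8199/150167 19657/150167; -16989/150167 -36468/150167]
x' = x̄ + K·y = [-10616/150167, 43548/150167, 89246/150167]
P' = (I − K·H)·P̄ = [35654/150167 -14422/150167 996/150167; -14422/150167 2329998/150167 -780156/150167; 996/150167 -780156/150167 283700/150167]

x' = [-10616/150167, 43548/150167, 89246/150167]
P' = [35654/150167 -14422/150167 996/150167; -14422/150167 2329998/150167 -780156/150167; 996/150167 -780156/150167 283700/150167]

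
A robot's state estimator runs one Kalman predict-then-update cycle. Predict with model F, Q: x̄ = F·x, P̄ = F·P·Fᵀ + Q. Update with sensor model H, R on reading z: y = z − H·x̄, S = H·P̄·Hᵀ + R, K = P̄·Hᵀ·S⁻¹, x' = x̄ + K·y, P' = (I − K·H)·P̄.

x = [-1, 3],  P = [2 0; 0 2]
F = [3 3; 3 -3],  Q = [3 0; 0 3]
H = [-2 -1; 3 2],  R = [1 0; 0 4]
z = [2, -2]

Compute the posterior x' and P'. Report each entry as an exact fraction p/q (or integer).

x' = [1137/703, -6225/1406]
P' = [3081/703 -10647/1406; -10647/1406 38181/2812]

x̄ = F·x = [6, -12]
P̄ = F·P·Fᵀ + Q = [39 0; 0 39]
y = z − H·x̄ = [2, 4]
S = H·P̄·Hᵀ + R = [196 -312; -312 511]
K = P̄·Hᵀ·S⁻¹ = [-1677/1406 -351/703; 4407/2812 780/703]
x' = x̄ + K·y = [1137/703, -6225/1406]
P' = (I − K·H)·P̄ = [3081/703 -10647/1406; -10647/1406 38181/2812]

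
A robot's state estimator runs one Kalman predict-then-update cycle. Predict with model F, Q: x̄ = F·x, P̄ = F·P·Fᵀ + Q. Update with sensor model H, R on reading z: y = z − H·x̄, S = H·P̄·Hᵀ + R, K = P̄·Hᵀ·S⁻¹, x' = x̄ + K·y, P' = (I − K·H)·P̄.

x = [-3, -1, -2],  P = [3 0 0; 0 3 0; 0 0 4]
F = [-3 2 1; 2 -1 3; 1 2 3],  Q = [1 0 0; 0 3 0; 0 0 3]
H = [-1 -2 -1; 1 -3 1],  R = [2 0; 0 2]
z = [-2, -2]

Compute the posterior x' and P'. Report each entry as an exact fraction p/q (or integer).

x̄ = F·x = [5, -11, -11]
P̄ = F·P·Fᵀ + Q = [44 -12 15; -12 54 36; 15 36 54]
y = z − H·x̄ = [-30, -29]
S = H·P̄·Hᵀ + R = [442 220; 220 472]
K = P̄·Hᵀ·S⁻¹ = [-9355/40056 24845/80112; -1331/6676 -2663/13352; -4831/13352 2297/26704]
x' = x̄ + K·y = [241355/80112, 10215/13352, -70497/26704]
P' = (I − K·H)·P̄ = [509803/80112 -409/13352 -155825/26704; -409/13352 1065/6676 1473/13352; -155825/26704 1473/13352 169257/26704]

x' = [241355/80112, 10215/13352, -70497/26704]
P' = [509803/80112 -409/13352 -155825/26704; -409/13352 1065/6676 1473/13352; -155825/26704 1473/13352 169257/26704]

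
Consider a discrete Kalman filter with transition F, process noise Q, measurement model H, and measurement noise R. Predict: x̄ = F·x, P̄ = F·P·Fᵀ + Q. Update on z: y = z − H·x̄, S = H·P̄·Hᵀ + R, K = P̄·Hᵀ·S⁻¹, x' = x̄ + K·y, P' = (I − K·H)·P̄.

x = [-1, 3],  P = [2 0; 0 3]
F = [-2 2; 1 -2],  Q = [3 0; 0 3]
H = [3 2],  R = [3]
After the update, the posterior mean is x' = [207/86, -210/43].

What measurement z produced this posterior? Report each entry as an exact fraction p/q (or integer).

z = [-3]

x̄ = F·x = [8, -7]
P̄ = F·P·Fᵀ + Q = [23 -16; -16 17]
S = H·P̄·Hᵀ + R = [86]
K = P̄·Hᵀ·S⁻¹ = [37/86; -7/43]
x' − x̄ = [-481/86, 91/43] = K·y
y = (KᵀK)⁻¹·Kᵀ·(x' − x̄) = [-13]
z = y + H·x̄ = [-13] + [10] = [-3]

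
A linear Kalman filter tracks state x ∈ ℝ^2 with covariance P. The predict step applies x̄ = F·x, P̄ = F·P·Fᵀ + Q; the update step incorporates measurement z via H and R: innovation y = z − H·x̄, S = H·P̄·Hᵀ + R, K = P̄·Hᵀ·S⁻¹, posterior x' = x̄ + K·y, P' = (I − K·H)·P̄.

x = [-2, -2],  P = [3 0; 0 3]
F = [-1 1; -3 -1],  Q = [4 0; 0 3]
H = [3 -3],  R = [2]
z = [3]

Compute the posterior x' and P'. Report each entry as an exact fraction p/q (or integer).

x̄ = F·x = [0, 8]
P̄ = F·P·Fᵀ + Q = [10 6; 6 33]
y = z − H·x̄ = [27]
S = H·P̄·Hᵀ + R = [281]
K = P̄·Hᵀ·S⁻¹ = [12/281; -81/281]
x' = x̄ + K·y = [324/281, 61/281]
P' = (I − K·H)·P̄ = [2666/281 2658/281; 2658/281 2712/281]

x' = [324/281, 61/281]
P' = [2666/281 2658/281; 2658/281 2712/281]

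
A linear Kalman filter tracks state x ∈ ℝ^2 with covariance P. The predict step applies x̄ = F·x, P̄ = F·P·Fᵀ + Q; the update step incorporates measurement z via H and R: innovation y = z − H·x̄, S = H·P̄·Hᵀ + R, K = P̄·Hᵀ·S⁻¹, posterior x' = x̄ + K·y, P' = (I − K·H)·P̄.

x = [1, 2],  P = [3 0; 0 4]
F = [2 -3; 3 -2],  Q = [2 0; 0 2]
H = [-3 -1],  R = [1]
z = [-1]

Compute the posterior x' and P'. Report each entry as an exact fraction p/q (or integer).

x' = [-76/187, 823/374]
P' = [134/187 -354/187; -354/187 4419/748]

x̄ = F·x = [-4, -1]
P̄ = F·P·Fᵀ + Q = [50 42; 42 45]
y = z − H·x̄ = [-14]
S = H·P̄·Hᵀ + R = [748]
K = P̄·Hᵀ·S⁻¹ = [-48/187; -171/748]
x' = x̄ + K·y = [-76/187, 823/374]
P' = (I − K·H)·P̄ = [134/187 -354/187; -354/187 4419/748]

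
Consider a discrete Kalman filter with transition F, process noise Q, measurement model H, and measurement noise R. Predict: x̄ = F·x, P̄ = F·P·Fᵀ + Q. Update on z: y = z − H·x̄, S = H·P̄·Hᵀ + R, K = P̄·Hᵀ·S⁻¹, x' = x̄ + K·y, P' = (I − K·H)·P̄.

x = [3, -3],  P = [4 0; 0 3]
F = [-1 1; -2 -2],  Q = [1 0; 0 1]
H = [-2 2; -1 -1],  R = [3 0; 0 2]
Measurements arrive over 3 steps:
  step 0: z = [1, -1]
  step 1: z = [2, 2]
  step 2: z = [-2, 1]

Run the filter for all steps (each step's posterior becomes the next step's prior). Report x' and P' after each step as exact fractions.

step 0: x̄ = F·x = [-6, 0]
step 0: P̄ = F·P·Fᵀ + Q = [8 2; 2 29]
step 0: y = z − H·x̄ = [-11, -7]
step 0: S = H·P̄·Hᵀ + R = [135 -42; -42 43]
step 0: K = P̄·Hᵀ·S⁻¹ = [-104/449 -206/449; 340/1347 -213/449]
step 0: x' = x̄ + K·y = [-108/449, 733/1347]
step 0: P' = (I − K·H)·P̄ = [284/449 128/449; 128/449 298/449]
step 1: x̄ = F·x = [1057/1347, -818/1347]
step 1: P̄ = F·P·Fᵀ + Q = [775/449 -28/449; -28/449 3801/449]
step 1: y = z − H·x̄ = [2148/449, 2933/1347]
step 1: S = H·P̄·Hᵀ + R = [19875/449 -6052/449; -6052/449 5418/449]
step 1: K = P̄·Hᵀ·S⁻¹ = [-14724/79127 -54713/158254; 20776/79127 -63791/158254]
step 1: x' = x̄ + K·y = [-135829/158254, -36221/158254]
step 1: P' = (I − K·H)·P̄ = [76799/158254 32627/158254; 32627/158254 94955/158254]
step 2: x̄ = F·x = [49804/79127, 172050/79127]
step 2: P̄ = F·P·Fᵀ + Q = [132377/79127 -18156/79127; -18156/79127 553143/79127]
step 2: y = z − H·x̄ = [-402746/79127, 300981/79127]
step 2: S = H·P̄·Hᵀ + R = [3124709/79127 -841532/79127; -841532/79127 807462/79127]
step 2: K = P̄·Hᵀ·S⁻¹ = [-2143516/11468321 -7712463/22936642; 2985048/11468321 -8974761/22936642]
step 2: x' = x̄ + K·y = [6920731/22936642, -14652591/22936642]
step 2: P' = (I − K·H)·P̄ = [10927737/22936642 4497189/22936642; 4497189/22936642 13452333/22936642]

step 0: x' = [-108/449, 733/1347], P' = [284/449 128/449; 128/449 298/449]
step 1: x' = [-135829/158254, -36221/158254], P' = [76799/158254 32627/158254; 32627/158254 94955/158254]
step 2: x' = [6920731/22936642, -14652591/22936642], P' = [10927737/22936642 4497189/22936642; 4497189/22936642 13452333/22936642]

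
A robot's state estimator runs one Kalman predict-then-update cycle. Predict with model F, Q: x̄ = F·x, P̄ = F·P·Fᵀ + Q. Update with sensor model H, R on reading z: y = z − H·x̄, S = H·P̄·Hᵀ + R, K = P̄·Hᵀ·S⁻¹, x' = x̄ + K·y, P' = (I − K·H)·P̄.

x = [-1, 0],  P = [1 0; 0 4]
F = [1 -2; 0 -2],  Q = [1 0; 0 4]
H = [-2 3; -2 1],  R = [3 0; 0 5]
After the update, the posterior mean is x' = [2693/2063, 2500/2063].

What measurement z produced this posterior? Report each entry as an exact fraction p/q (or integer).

z = [1, -2]

x̄ = F·x = [-1, 0]
P̄ = F·P·Fᵀ + Q = [18 16; 16 20]
S = H·P̄·Hᵀ + R = [63 4; 4 33]
K = P̄·Hᵀ·S⁻¹ = [476/2063 -1308/2063; 972/2063 -868/2063]
x' − x̄ = [4756/2063, 2500/2063] = K·y
y = (KᵀK)⁻¹·Kᵀ·(x' − x̄) = [-1, -4]
z = y + H·x̄ = [-1, -4] + [2, 2] = [1, -2]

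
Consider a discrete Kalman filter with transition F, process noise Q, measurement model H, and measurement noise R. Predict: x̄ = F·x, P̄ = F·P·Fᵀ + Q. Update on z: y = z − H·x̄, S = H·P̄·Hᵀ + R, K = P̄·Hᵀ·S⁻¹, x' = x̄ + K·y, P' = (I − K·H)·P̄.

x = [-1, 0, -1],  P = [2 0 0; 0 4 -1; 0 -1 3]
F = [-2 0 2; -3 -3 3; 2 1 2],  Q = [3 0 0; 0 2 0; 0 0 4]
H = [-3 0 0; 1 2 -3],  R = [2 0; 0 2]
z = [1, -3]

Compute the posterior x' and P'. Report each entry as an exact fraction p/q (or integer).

x̄ = F·x = [0, 0, -4]
P̄ = F·P·Fᵀ + Q = [23 36 2; 36 101 -3; 2 -3 24]
y = z − H·x̄ = [1, -15]
S = H·P̄·Hᵀ + R = [209 -267; -267 813]
K = P̄·Hᵀ·S⁻¹ = [-5389/16438 89/49314; -7285/32876 22787/98628; -4195/16438 -8743/49314]
x' = x̄ + K·y = [-2917/8219, -30305/8219, -13116/8219]
P' = (I − K·H)·P̄ = [5389/24657 7285/49314 4195/24657; 7285/49314 1972699/98628 652399/49314; 4195/24657 652399/49314 221779/24657]

x' = [-2917/8219, -30305/8219, -13116/8219]
P' = [5389/24657 7285/49314 4195/24657; 7285/49314 1972699/98628 652399/49314; 4195/24657 652399/49314 221779/24657]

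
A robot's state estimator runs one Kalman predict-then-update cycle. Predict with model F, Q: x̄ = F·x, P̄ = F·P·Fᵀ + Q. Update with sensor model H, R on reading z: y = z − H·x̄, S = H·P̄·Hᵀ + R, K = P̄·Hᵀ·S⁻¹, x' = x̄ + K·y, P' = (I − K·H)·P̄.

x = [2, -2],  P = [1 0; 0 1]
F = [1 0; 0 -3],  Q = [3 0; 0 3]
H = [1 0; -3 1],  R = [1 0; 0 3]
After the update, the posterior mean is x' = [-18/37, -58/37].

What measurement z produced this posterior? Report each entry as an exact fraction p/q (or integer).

z = [-3, -2]

x̄ = F·x = [2, 6]
P̄ = F·P·Fᵀ + Q = [4 0; 0 12]
S = H·P̄·Hᵀ + R = [5 -12; -12 51]
K = P̄·Hᵀ·S⁻¹ = [20/37 -4/37; 48/37 20/37]
x' − x̄ = [-92/37, -280/37] = K·y
y = (KᵀK)⁻¹·Kᵀ·(x' − x̄) = [-5, -2]
z = y + H·x̄ = [-5, -2] + [2, 0] = [-3, -2]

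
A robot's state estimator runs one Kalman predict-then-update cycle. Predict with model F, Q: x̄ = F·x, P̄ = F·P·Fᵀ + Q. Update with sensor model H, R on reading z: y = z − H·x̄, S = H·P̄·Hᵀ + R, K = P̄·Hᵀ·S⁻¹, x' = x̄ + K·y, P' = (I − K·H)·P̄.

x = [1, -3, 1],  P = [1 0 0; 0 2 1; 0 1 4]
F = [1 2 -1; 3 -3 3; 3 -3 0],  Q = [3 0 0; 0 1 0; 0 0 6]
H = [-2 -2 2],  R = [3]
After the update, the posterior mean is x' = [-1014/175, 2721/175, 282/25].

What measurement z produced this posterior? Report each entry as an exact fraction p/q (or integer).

x̄ = F·x = [-6, 15, 12]
P̄ = F·P·Fᵀ + Q = [12 -12 -6; -12 46 18; -6 18 33]
S = H·P̄·Hᵀ + R = [175]
K = P̄·Hᵀ·S⁻¹ = [-12/175; -32/175; 6/25]
x' − x̄ = [36/175, 96/175, -18/25] = K·y
y = (KᵀK)⁻¹·Kᵀ·(x' − x̄) = [-3]
z = y + H·x̄ = [-3] + [6] = [3]

z = [3]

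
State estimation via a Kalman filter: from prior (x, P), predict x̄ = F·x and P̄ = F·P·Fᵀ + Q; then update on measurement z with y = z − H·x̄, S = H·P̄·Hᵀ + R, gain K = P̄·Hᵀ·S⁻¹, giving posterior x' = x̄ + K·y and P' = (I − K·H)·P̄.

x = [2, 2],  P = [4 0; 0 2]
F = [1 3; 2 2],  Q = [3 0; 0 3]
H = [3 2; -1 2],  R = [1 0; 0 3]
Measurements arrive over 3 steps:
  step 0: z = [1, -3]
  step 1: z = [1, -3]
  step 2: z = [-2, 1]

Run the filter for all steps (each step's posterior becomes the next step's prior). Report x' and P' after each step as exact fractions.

step 0: x̄ = F·x = [8, 8]
step 0: P̄ = F·P·Fᵀ + Q = [25 20; 20 27]
step 0: y = z − H·x̄ = [-39, -11]
step 0: S = H·P̄·Hᵀ + R = [574 113; 113 56]
step 0: K = P̄·Hᵀ·S⁻¹ = [949/3875 -877/3875; 82/625 214/625]
step 0: x' = x̄ + K·y = [3636/3875, -552/625]
step 0: P' = (I − K·H)·P̄ = [179/775 -28/125; -28/125 251/625]
step 1: x̄ = F·x = [-33156/19375, 2136/19375]
step 1: P̄ = F·P·Fᵀ + Q = [106589/19375 20916/19375; 20916/19375 72429/19375]
step 1: y = z − H·x̄ = [114571/19375, -95553/19375]
step 1: S = H·P̄·Hᵀ + R = [1519384/19375 53613/19375; 53613/19375 370766/19375]
step 1: K = P̄·Hᵀ·S⁻¹ = [7098861/28927049 -6078821/28927049; 3629850/28927049 9145038/28927049]
step 1: x' = x̄ + K·y = [22455120/28927049, -20447592/28927049]
step 1: P' = (I − K·H)·P̄ = [6333831/28927049 -5951316/28927049; -5951316/28927049 10741899/28927049]
step 2: x̄ = F·x = [-38887656/28927049, 4015056/28927049]
step 2: P̄ = F·P·Fᵀ + Q = [154084173/28927049 29508528/28927049; 29508528/28927049 107473539/28927049]
step 2: y = z − H·x̄ = [50778758/28927049, -17990719/28927049]
step 2: S = H·P̄·Hᵀ + R = [2199681098/28927049 85675749/28927049; 85675749/28927049 552725364/28927049]
step 2: K = P̄·Hᵀ·S⁻¹ = [3413919639/13925596093 -2924339103/13925596093; 1749797694/13925596093 4400787946/13925596093]
step 2: x' = x̄ + K·y = [-10909105461/13925596093, 2267471614/13925596093]
step 2: P' = (I − K·H)·P̄ = [3046734237/13925596093 -2863141536/13925596093; -2863141536/13925596093 5169611151/13925596093]

step 0: x' = [3636/3875, -552/625], P' = [179/775 -28/125; -28/125 251/625]
step 1: x' = [22455120/28927049, -20447592/28927049], P' = [6333831/28927049 -5951316/28927049; -5951316/28927049 10741899/28927049]
step 2: x' = [-10909105461/13925596093, 2267471614/13925596093], P' = [3046734237/13925596093 -2863141536/13925596093; -2863141536/13925596093 5169611151/13925596093]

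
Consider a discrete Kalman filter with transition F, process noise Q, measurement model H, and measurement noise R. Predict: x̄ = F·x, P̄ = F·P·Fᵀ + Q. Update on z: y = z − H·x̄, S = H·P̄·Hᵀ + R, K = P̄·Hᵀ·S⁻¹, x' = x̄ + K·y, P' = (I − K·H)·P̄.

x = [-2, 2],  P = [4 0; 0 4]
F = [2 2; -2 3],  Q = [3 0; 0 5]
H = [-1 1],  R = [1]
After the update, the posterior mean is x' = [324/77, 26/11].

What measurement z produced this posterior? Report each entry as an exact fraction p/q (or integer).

x̄ = F·x = [0, 10]
P̄ = F·P·Fᵀ + Q = [35 8; 8 57]
S = H·P̄·Hᵀ + R = [77]
K = P̄·Hᵀ·S⁻¹ = [-27/77; 7/11]
x' − x̄ = [324/77, -84/11] = K·y
y = (KᵀK)⁻¹·Kᵀ·(x' − x̄) = [-12]
z = y + H·x̄ = [-12] + [10] = [-2]

z = [-2]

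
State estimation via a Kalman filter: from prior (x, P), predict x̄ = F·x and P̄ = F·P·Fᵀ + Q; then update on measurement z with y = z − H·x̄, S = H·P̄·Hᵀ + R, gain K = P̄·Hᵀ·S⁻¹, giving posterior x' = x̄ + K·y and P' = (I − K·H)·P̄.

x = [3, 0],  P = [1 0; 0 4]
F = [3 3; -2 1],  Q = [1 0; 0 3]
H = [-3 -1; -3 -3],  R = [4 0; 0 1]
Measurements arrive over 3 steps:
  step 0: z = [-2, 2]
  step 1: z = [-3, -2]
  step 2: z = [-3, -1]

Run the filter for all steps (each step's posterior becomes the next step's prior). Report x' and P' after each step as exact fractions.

step 0: x' = [13167/6623, -54329/19869], P' = [5858/6623 -6102/6623; -6102/6623 21194/19869]
step 1: x' = [966444/1915591, 1876715/13409137], P' = [2320739/3831182 -2415069/3831182; -2415069/3831182 20463869/26818274]
step 2: x' = [14445889395/9521716103, -34025109740/28565148309], P' = [5653202885/9521716103 -5864918103/9521716103; -5864918103/9521716103 21303280315/28565148309]

step 0: x̄ = F·x = [9, -6]
step 0: P̄ = F·P·Fᵀ + Q = [46 6; 6 11]
step 0: y = z − H·x̄ = [19, 11]
step 0: S = H·P̄·Hᵀ + R = [465 519; 519 622]
step 0: K = P̄·Hᵀ·S⁻¹ = [-2868/6623 732/6623; 8431/19869 -2888/6623]
step 0: x' = x̄ + K·y = [13167/6623, -54329/19869]
step 0: P' = (I − K·H)·P̄ = [5858/6623 -6102/6623; -6102/6623 21194/19869]
step 1: x̄ = F·x = [-14828/6623, -133331/19869]
step 1: P̄ = F·P·Fᵀ + Q = [13091/6623 4352/6623; 4352/6623 224321/19869]
step 1: y = z − H·x̄ = [-326390/19869, -191061/6623]
step 1: S = H·P̄·Hᵀ + R = [735590/19869 394364/6623; 394364/6623 875741/6623]
step 1: K = P̄·Hᵀ·S⁻¹ = [-1136787/3831182 141495/1915591; 7563145/26818274 -5337579/13409137]
step 1: x' = x̄ + K·y = [966444/1915591, 1876715/13409137]
step 1: P' = (I − K·H)·P̄ = [2320739/3831182 -2415069/3831182; -2415069/3831182 20463869/26818274]
step 2: x̄ = F·x = [25925469/13409137, -11653501/13409137]
step 2: P̄ = F·P·Fᵀ + Q = [26450479/13409137 7318509/13409137; 7318509/13409137 233521315/26818274]
step 2: y = z − H·x̄ = [25895495/13409137, 29406767/13409137]
step 2: S = H·P̄·Hᵀ + R = [904725141/26818274 1352316783/26818274; 1352316783/26818274 2868085055/26818274]
step 2: K = P̄·Hᵀ·S⁻¹ = [-2773672638/9521716103 635145654/9521716103; 7870245653/28565148309 -3708526006/9521716103]
step 2: x' = x̄ + K·y = [14445889395/9521716103, -34025109740/28565148309]
step 2: P' = (I − K·H)·P̄ = [5653202885/9521716103 -5864918103/9521716103; -5864918103/9521716103 21303280315/28565148309]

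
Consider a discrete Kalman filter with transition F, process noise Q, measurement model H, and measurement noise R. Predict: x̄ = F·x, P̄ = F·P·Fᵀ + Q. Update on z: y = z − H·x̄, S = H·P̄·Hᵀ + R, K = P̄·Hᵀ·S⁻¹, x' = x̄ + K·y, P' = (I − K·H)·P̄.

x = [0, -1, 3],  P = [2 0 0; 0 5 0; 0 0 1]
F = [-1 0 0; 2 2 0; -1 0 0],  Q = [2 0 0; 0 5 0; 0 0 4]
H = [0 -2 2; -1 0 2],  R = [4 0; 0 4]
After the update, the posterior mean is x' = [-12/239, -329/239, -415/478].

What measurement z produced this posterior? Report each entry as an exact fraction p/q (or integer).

x̄ = F·x = [0, -2, 0]
P̄ = F·P·Fᵀ + Q = [4 -4 2; -4 33 -4; 2 -4 6]
S = H·P̄·Hᵀ + R = [192 28; 28 24]
K = P̄·Hᵀ·S⁻¹ = [18/239 -21/239; -104/239 163/478; 25/478 85/239]
x' − x̄ = [-12/239, 149/239, -415/478] = K·y
y = (KᵀK)⁻¹·Kᵀ·(x' − x̄) = [-3, -2]
z = y + H·x̄ = [-3, -2] + [4, 0] = [1, -2]

z = [1, -2]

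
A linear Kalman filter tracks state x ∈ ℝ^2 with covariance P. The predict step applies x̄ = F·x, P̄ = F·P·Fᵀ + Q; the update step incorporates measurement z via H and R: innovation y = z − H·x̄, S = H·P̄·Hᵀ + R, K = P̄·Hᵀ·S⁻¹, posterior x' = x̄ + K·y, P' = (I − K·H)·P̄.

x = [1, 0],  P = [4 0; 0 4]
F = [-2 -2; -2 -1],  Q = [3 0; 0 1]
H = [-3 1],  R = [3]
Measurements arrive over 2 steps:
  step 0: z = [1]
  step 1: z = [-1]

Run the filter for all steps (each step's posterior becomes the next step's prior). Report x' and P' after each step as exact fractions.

step 0: x' = [-49/65, -79/65], P' = [88/65 183/65; 183/65 498/65]
step 1: x' = [13958/23193, 5701/7731], P' = [21394/23193 11831/7731; 11831/7731 9934/2577]

step 0: x̄ = F·x = [-2, -2]
step 0: P̄ = F·P·Fᵀ + Q = [35 24; 24 21]
step 0: y = z − H·x̄ = [-3]
step 0: S = H·P̄·Hᵀ + R = [195]
step 0: K = P̄·Hᵀ·S⁻¹ = [-27/65; -17/65]
step 0: x' = x̄ + K·y = [-49/65, -79/65]
step 0: P' = (I − K·H)·P̄ = [88/65 183/65; 183/65 498/65]
step 1: x̄ = F·x = [256/65, 177/65]
step 1: P̄ = F·P·Fᵀ + Q = [4003/65 2446/65; 2446/65 1647/65]
step 1: y = z − H·x̄ = [526/65]
step 1: S = H·P̄·Hᵀ + R = [23193/65]
step 1: K = P̄·Hᵀ·S⁻¹ = [-9563/23193; -1897/7731]
step 1: x' = x̄ + K·y = [13958/23193, 5701/7731]
step 1: P' = (I − K·H)·P̄ = [21394/23193 11831/7731; 11831/7731 9934/2577]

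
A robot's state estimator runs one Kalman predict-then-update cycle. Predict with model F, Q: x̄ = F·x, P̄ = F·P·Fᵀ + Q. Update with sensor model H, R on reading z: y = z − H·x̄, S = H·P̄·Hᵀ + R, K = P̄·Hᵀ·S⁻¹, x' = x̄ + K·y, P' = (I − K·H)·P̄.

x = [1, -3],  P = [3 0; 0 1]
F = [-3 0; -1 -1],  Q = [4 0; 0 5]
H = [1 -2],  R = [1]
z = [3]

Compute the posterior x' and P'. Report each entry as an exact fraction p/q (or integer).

x' = [17/16, -13/16]
P' = [823/32 405/32; 405/32 207/32]

x̄ = F·x = [-3, 2]
P̄ = F·P·Fᵀ + Q = [31 9; 9 9]
y = z − H·x̄ = [10]
S = H·P̄·Hᵀ + R = [32]
K = P̄·Hᵀ·S⁻¹ = [13/32; -9/32]
x' = x̄ + K·y = [17/16, -13/16]
P' = (I − K·H)·P̄ = [823/32 405/32; 405/32 207/32]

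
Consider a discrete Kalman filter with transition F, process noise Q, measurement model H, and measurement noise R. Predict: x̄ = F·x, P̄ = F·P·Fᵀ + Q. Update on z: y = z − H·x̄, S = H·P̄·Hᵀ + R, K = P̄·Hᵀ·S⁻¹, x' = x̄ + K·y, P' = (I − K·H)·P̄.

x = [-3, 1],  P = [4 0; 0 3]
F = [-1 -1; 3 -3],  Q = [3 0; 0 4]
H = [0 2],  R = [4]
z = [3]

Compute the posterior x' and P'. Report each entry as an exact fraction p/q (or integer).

x̄ = F·x = [2, -12]
P̄ = F·P·Fᵀ + Q = [10 -3; -3 67]
y = z − H·x̄ = [27]
S = H·P̄·Hᵀ + R = [272]
K = P̄·Hᵀ·S⁻¹ = [-3/136; 67/136]
x' = x̄ + K·y = [191/136, 177/136]
P' = (I − K·H)·P̄ = [671/68 -3/68; -3/68 67/68]

x' = [191/136, 177/136]
P' = [671/68 -3/68; -3/68 67/68]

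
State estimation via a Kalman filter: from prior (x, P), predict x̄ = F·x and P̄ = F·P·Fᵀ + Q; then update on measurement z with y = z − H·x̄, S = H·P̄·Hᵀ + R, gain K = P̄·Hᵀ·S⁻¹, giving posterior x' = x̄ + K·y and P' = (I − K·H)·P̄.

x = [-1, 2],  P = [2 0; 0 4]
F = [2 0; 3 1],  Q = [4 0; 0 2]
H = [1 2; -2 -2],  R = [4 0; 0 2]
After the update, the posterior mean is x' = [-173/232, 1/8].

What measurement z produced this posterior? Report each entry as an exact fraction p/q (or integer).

z = [-1, 1]

x̄ = F·x = [-2, -1]
P̄ = F·P·Fᵀ + Q = [12 12; 12 24]
S = H·P̄·Hᵀ + R = [160 -192; -192 242]
K = P̄·Hᵀ·S⁻¹ = [-63/232 -12/29; 3/8 0]
x' − x̄ = [291/232, 9/8] = K·y
y = (KᵀK)⁻¹·Kᵀ·(x' − x̄) = [3, -5]
z = y + H·x̄ = [3, -5] + [-4, 6] = [-1, 1]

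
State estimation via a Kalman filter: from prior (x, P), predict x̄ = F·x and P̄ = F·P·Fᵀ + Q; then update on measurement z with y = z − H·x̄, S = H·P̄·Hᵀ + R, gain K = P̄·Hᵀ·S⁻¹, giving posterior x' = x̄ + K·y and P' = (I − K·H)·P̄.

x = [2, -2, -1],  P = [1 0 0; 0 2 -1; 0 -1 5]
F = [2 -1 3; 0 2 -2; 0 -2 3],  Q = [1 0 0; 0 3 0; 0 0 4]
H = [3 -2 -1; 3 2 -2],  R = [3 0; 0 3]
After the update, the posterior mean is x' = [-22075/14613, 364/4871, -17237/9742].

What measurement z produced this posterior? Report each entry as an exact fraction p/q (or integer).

z = [-3, -1]

x̄ = F·x = [3, -2, 1]
P̄ = F·P·Fᵀ + Q = [58 -42 58; -42 39 -48; 58 -48 69]
S = H·P̄·Hᵀ + R = [714 -114; -114 141]
K = P̄·Hᵀ·S⁻¹ = [1402/4871 706/14613; -918/4871 916/4871; 2389/9742 -1107/4871]
x' − x̄ = [-65914/14613, 10106/4871, -26979/9742] = K·y
y = (KᵀK)⁻¹·Kᵀ·(x' − x̄) = [-15, -4]
z = y + H·x̄ = [-15, -4] + [12, 3] = [-3, -1]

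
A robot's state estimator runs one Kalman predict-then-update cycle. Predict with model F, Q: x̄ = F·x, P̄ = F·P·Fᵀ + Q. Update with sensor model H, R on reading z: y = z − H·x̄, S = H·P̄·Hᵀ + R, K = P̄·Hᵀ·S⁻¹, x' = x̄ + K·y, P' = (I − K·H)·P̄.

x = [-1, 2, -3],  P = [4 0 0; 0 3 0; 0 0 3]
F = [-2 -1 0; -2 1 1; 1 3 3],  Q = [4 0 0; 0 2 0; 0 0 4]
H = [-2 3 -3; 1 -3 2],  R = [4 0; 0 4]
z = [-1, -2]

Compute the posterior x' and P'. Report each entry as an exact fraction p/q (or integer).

x' = [-5146/6373, 14890/6373, 19533/6373]
P' = [61879/6373 -6117/6373 -45703/6373; -6117/6373 27939/6373 36065/6373; -45703/6373 36065/6373 72103/6373]

x̄ = F·x = [0, 1, -4]
P̄ = F·P·Fᵀ + Q = [23 13 -17; 13 24 10; -17 10 62]
y = z − H·x̄ = [-16, 9]
S = H·P̄·Hᵀ + R = [330 -248; -248 225]
K = P̄·Hᵀ·S⁻¹ = [-1250/6373 -2794/6373; -3036/6373 -4451/6373; -4177/6373 -2423/6373]
x' = x̄ + K·y = [-5146/6373, 14890/6373, 19533/6373]
P' = (I − K·H)·P̄ = [61879/6373 -6117/6373 -45703/6373; -6117/6373 27939/6373 36065/6373; -45703/6373 36065/6373 72103/6373]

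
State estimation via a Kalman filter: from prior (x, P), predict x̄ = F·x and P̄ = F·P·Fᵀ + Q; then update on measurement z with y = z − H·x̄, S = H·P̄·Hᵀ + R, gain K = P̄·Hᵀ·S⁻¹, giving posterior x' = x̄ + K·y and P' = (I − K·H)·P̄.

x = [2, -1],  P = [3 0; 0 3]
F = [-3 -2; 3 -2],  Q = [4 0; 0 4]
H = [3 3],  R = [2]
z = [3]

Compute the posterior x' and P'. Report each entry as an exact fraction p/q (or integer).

x̄ = F·x = [-4, 8]
P̄ = F·P·Fᵀ + Q = [43 -15; -15 43]
y = z − H·x̄ = [-9]
S = H·P̄·Hᵀ + R = [506]
K = P̄·Hᵀ·S⁻¹ = [42/253; 42/253]
x' = x̄ + K·y = [-1390/253, 1646/253]
P' = (I − K·H)·P̄ = [7351/253 -7323/253; -7323/253 7351/253]

x' = [-1390/253, 1646/253]
P' = [7351/253 -7323/253; -7323/253 7351/253]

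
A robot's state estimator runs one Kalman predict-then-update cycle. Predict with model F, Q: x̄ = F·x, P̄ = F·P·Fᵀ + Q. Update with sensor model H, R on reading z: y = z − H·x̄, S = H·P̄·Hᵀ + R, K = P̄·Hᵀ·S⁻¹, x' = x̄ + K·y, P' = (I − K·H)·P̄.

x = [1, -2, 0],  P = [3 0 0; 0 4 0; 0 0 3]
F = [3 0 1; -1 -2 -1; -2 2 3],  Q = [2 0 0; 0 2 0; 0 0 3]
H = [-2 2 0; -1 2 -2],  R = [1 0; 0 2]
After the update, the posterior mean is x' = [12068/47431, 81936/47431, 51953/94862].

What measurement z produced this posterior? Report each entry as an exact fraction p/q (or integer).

x̄ = F·x = [3, 3, -6]
P̄ = F·P·Fᵀ + Q = [32 -12 -9; -12 24 -19; -9 -19 58]
S = H·P̄·Hᵀ + R = [321 272; 272 526]
K = P̄·Hᵀ·S⁻¹ = [-17976/47431 5869/47431; 5608/47431 5937/47431; 14460/47431 -41105/94862]
x' − x̄ = [-130225/47431, -60357/47431, 621125/94862] = K·y
y = (KᵀK)⁻¹·Kᵀ·(x' − x̄) = [3, -13]
z = y + H·x̄ = [3, -13] + [0, 15] = [3, 2]

z = [3, 2]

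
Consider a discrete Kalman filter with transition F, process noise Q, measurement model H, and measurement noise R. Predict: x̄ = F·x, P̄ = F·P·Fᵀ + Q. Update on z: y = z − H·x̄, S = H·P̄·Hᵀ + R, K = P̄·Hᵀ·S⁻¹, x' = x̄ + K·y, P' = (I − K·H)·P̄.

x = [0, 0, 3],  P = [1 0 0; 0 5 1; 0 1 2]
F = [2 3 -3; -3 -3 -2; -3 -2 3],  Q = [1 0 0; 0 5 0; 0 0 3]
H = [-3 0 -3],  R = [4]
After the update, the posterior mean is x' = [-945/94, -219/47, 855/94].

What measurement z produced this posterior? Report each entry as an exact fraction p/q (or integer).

x̄ = F·x = [-9, -6, 9]
P̄ = F·P·Fᵀ + Q = [50 -36 -39; -36 79 22; -39 22 38]
S = H·P̄·Hᵀ + R = [94]
K = P̄·Hᵀ·S⁻¹ = [-33/94; 21/47; 3/94]
x' − x̄ = [-99/94, 63/47, 9/94] = K·y
y = (KᵀK)⁻¹·Kᵀ·(x' − x̄) = [3]
z = y + H·x̄ = [3] + [0] = [3]

z = [3]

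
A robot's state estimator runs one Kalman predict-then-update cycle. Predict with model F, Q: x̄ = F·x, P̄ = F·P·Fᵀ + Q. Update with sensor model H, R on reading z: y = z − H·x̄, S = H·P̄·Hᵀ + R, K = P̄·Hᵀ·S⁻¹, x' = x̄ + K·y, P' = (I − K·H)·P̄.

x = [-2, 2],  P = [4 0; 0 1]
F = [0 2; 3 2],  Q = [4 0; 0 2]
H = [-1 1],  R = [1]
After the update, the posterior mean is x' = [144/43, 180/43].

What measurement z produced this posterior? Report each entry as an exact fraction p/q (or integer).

x̄ = F·x = [4, -2]
P̄ = F·P·Fᵀ + Q = [8 4; 4 42]
S = H·P̄·Hᵀ + R = [43]
K = P̄·Hᵀ·S⁻¹ = [-4/43; 38/43]
x' − x̄ = [-28/43, 266/43] = K·y
y = (KᵀK)⁻¹·Kᵀ·(x' − x̄) = [7]
z = y + H·x̄ = [7] + [-6] = [1]

z = [1]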